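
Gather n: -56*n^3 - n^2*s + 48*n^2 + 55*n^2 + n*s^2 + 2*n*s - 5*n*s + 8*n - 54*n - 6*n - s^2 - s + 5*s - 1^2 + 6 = -56*n^3 + n^2*(103 - s) + n*(s^2 - 3*s - 52) - s^2 + 4*s + 5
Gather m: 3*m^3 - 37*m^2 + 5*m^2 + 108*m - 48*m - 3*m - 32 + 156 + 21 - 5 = 3*m^3 - 32*m^2 + 57*m + 140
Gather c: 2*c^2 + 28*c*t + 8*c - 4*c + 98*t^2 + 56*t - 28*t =2*c^2 + c*(28*t + 4) + 98*t^2 + 28*t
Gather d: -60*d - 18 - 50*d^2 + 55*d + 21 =-50*d^2 - 5*d + 3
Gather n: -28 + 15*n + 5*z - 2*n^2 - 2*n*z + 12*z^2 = -2*n^2 + n*(15 - 2*z) + 12*z^2 + 5*z - 28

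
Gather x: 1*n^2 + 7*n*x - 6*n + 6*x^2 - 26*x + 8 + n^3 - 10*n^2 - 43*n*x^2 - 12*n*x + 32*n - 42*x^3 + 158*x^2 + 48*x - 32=n^3 - 9*n^2 + 26*n - 42*x^3 + x^2*(164 - 43*n) + x*(22 - 5*n) - 24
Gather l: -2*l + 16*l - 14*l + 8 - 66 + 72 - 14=0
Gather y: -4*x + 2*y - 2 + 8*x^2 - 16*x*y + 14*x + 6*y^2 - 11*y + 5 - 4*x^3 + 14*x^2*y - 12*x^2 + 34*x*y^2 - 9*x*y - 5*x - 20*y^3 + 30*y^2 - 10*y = -4*x^3 - 4*x^2 + 5*x - 20*y^3 + y^2*(34*x + 36) + y*(14*x^2 - 25*x - 19) + 3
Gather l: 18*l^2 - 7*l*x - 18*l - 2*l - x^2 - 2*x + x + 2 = 18*l^2 + l*(-7*x - 20) - x^2 - x + 2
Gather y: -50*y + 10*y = -40*y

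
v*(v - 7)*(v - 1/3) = v^3 - 22*v^2/3 + 7*v/3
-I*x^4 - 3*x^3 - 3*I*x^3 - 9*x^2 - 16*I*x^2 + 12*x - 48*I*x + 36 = (x + 3)*(x - 6*I)*(x + 2*I)*(-I*x + 1)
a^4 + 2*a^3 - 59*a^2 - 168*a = a*(a - 8)*(a + 3)*(a + 7)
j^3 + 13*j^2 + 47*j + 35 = (j + 1)*(j + 5)*(j + 7)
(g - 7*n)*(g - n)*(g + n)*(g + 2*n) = g^4 - 5*g^3*n - 15*g^2*n^2 + 5*g*n^3 + 14*n^4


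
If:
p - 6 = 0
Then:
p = 6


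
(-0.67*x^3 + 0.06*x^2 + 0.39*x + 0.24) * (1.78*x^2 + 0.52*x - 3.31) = -1.1926*x^5 - 0.2416*x^4 + 2.9431*x^3 + 0.4314*x^2 - 1.1661*x - 0.7944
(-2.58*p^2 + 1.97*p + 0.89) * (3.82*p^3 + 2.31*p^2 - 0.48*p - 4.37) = -9.8556*p^5 + 1.5656*p^4 + 9.1889*p^3 + 12.3849*p^2 - 9.0361*p - 3.8893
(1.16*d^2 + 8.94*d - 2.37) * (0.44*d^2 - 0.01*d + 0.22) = 0.5104*d^4 + 3.922*d^3 - 0.877*d^2 + 1.9905*d - 0.5214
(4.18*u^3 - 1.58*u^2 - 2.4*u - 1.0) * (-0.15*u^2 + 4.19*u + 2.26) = -0.627*u^5 + 17.7512*u^4 + 3.1866*u^3 - 13.4768*u^2 - 9.614*u - 2.26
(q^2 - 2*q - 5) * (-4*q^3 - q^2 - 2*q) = -4*q^5 + 7*q^4 + 20*q^3 + 9*q^2 + 10*q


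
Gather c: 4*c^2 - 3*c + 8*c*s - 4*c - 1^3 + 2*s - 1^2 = 4*c^2 + c*(8*s - 7) + 2*s - 2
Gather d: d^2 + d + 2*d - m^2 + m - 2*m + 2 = d^2 + 3*d - m^2 - m + 2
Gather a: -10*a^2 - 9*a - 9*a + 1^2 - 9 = -10*a^2 - 18*a - 8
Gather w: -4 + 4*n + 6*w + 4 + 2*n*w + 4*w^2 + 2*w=4*n + 4*w^2 + w*(2*n + 8)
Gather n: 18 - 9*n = 18 - 9*n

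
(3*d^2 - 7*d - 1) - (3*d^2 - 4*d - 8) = 7 - 3*d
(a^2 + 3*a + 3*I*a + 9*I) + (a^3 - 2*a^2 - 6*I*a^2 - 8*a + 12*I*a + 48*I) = a^3 - a^2 - 6*I*a^2 - 5*a + 15*I*a + 57*I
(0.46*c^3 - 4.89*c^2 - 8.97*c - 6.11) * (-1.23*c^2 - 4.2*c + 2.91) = -0.5658*c^5 + 4.0827*c^4 + 32.9097*c^3 + 30.9594*c^2 - 0.4407*c - 17.7801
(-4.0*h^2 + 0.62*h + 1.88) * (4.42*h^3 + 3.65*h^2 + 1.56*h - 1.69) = -17.68*h^5 - 11.8596*h^4 + 4.3326*h^3 + 14.5892*h^2 + 1.885*h - 3.1772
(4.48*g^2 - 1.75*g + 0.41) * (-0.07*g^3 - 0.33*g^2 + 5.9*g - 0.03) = -0.3136*g^5 - 1.3559*g^4 + 26.9808*g^3 - 10.5947*g^2 + 2.4715*g - 0.0123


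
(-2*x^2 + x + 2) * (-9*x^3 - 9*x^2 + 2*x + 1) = 18*x^5 + 9*x^4 - 31*x^3 - 18*x^2 + 5*x + 2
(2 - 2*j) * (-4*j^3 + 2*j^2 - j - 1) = 8*j^4 - 12*j^3 + 6*j^2 - 2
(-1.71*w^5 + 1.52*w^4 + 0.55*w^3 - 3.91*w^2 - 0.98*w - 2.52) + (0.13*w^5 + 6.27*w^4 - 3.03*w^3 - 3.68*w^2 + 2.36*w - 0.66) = -1.58*w^5 + 7.79*w^4 - 2.48*w^3 - 7.59*w^2 + 1.38*w - 3.18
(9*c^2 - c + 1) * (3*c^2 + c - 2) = 27*c^4 + 6*c^3 - 16*c^2 + 3*c - 2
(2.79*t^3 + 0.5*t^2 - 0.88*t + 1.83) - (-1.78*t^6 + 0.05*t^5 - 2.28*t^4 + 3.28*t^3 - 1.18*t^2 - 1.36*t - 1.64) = 1.78*t^6 - 0.05*t^5 + 2.28*t^4 - 0.49*t^3 + 1.68*t^2 + 0.48*t + 3.47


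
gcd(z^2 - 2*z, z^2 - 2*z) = z^2 - 2*z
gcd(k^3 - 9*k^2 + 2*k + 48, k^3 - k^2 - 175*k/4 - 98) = k - 8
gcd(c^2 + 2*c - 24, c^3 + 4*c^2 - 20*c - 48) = c^2 + 2*c - 24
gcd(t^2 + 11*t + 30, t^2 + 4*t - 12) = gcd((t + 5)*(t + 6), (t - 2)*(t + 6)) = t + 6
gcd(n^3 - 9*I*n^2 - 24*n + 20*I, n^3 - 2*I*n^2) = n - 2*I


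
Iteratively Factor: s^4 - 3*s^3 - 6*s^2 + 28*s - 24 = (s - 2)*(s^3 - s^2 - 8*s + 12) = (s - 2)^2*(s^2 + s - 6) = (s - 2)^2*(s + 3)*(s - 2)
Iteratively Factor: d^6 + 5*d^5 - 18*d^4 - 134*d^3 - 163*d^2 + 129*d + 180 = (d + 3)*(d^5 + 2*d^4 - 24*d^3 - 62*d^2 + 23*d + 60) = (d - 1)*(d + 3)*(d^4 + 3*d^3 - 21*d^2 - 83*d - 60) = (d - 1)*(d + 3)^2*(d^3 - 21*d - 20) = (d - 1)*(d + 1)*(d + 3)^2*(d^2 - d - 20) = (d - 1)*(d + 1)*(d + 3)^2*(d + 4)*(d - 5)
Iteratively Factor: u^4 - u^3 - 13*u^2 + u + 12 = (u - 4)*(u^3 + 3*u^2 - u - 3) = (u - 4)*(u + 1)*(u^2 + 2*u - 3) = (u - 4)*(u + 1)*(u + 3)*(u - 1)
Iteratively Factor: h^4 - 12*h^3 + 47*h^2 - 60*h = (h)*(h^3 - 12*h^2 + 47*h - 60) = h*(h - 4)*(h^2 - 8*h + 15) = h*(h - 4)*(h - 3)*(h - 5)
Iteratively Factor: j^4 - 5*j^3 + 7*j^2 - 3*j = (j)*(j^3 - 5*j^2 + 7*j - 3) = j*(j - 3)*(j^2 - 2*j + 1) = j*(j - 3)*(j - 1)*(j - 1)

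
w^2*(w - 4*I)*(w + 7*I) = w^4 + 3*I*w^3 + 28*w^2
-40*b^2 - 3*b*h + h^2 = (-8*b + h)*(5*b + h)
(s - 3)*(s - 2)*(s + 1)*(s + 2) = s^4 - 2*s^3 - 7*s^2 + 8*s + 12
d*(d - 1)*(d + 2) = d^3 + d^2 - 2*d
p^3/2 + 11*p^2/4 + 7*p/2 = p*(p/2 + 1)*(p + 7/2)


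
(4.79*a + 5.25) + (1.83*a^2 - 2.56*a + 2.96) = 1.83*a^2 + 2.23*a + 8.21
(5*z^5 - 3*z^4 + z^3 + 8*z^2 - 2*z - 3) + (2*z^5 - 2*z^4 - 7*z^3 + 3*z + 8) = 7*z^5 - 5*z^4 - 6*z^3 + 8*z^2 + z + 5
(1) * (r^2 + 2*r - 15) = r^2 + 2*r - 15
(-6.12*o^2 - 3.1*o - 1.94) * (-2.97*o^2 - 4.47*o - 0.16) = 18.1764*o^4 + 36.5634*o^3 + 20.598*o^2 + 9.1678*o + 0.3104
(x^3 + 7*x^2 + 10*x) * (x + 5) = x^4 + 12*x^3 + 45*x^2 + 50*x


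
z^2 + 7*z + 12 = (z + 3)*(z + 4)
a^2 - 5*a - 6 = (a - 6)*(a + 1)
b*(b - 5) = b^2 - 5*b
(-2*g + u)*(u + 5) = -2*g*u - 10*g + u^2 + 5*u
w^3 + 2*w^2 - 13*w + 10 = (w - 2)*(w - 1)*(w + 5)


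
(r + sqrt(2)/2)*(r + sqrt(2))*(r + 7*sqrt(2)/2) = r^3 + 5*sqrt(2)*r^2 + 23*r/2 + 7*sqrt(2)/2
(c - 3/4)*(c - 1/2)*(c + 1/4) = c^3 - c^2 + c/16 + 3/32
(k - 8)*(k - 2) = k^2 - 10*k + 16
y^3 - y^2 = y^2*(y - 1)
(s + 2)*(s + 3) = s^2 + 5*s + 6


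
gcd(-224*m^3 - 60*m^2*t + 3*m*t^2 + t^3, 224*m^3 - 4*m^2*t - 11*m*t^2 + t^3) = -32*m^2 - 4*m*t + t^2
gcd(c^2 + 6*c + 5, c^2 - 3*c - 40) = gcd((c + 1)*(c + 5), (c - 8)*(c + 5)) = c + 5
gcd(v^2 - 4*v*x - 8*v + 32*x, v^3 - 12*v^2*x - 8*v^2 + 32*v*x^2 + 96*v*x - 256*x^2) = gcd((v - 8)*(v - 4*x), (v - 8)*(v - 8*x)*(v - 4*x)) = -v^2 + 4*v*x + 8*v - 32*x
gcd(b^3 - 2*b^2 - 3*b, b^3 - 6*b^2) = b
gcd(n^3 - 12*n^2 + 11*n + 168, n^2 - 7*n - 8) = n - 8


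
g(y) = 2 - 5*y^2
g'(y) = -10*y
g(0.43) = 1.08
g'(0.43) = -4.30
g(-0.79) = -1.12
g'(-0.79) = 7.90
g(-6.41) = -203.44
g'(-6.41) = 64.10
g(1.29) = -6.32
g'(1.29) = -12.90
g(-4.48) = -98.35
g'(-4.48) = 44.80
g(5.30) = -138.45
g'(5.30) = -53.00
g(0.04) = 1.99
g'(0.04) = -0.40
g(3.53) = -60.30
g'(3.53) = -35.30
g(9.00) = -403.00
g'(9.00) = -90.00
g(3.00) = -43.00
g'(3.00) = -30.00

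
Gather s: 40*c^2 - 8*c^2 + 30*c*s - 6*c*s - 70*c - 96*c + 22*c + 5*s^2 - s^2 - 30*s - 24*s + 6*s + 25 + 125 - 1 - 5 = 32*c^2 - 144*c + 4*s^2 + s*(24*c - 48) + 144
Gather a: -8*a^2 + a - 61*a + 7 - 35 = -8*a^2 - 60*a - 28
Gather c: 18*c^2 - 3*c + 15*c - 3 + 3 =18*c^2 + 12*c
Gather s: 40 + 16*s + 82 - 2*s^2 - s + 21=-2*s^2 + 15*s + 143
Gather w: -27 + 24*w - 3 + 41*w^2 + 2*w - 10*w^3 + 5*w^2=-10*w^3 + 46*w^2 + 26*w - 30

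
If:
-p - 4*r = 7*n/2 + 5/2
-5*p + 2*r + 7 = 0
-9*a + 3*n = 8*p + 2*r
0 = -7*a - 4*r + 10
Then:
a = 2588/469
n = 3697/469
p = -98/67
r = -959/134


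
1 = 1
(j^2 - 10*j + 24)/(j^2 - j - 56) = (-j^2 + 10*j - 24)/(-j^2 + j + 56)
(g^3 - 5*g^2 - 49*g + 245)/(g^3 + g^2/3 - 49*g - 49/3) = 3*(g - 5)/(3*g + 1)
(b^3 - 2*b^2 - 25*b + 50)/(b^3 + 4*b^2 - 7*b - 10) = (b - 5)/(b + 1)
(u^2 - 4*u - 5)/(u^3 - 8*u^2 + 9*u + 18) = (u - 5)/(u^2 - 9*u + 18)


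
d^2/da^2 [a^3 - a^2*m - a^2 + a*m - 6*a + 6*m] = 6*a - 2*m - 2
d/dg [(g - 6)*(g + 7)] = 2*g + 1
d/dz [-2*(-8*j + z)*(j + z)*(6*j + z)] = 100*j^2 + 4*j*z - 6*z^2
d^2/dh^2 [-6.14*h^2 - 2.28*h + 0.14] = -12.2800000000000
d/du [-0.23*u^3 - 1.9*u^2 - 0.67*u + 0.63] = -0.69*u^2 - 3.8*u - 0.67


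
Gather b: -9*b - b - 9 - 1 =-10*b - 10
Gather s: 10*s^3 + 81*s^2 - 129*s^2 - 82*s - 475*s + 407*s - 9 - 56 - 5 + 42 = 10*s^3 - 48*s^2 - 150*s - 28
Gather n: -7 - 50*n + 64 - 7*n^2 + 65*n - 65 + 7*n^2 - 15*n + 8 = 0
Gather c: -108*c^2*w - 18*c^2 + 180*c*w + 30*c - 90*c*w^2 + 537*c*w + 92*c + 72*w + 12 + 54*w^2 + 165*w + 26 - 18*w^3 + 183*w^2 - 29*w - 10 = c^2*(-108*w - 18) + c*(-90*w^2 + 717*w + 122) - 18*w^3 + 237*w^2 + 208*w + 28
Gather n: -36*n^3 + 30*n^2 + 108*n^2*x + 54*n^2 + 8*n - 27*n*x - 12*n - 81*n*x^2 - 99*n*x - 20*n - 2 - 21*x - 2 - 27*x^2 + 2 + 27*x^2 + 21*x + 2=-36*n^3 + n^2*(108*x + 84) + n*(-81*x^2 - 126*x - 24)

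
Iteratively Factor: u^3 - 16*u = (u)*(u^2 - 16) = u*(u + 4)*(u - 4)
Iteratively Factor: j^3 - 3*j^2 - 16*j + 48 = (j + 4)*(j^2 - 7*j + 12) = (j - 4)*(j + 4)*(j - 3)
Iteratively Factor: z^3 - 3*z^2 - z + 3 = (z - 1)*(z^2 - 2*z - 3) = (z - 1)*(z + 1)*(z - 3)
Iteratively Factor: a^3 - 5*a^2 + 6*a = (a)*(a^2 - 5*a + 6) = a*(a - 3)*(a - 2)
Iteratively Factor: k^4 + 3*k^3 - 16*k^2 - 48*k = (k + 3)*(k^3 - 16*k) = (k + 3)*(k + 4)*(k^2 - 4*k) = k*(k + 3)*(k + 4)*(k - 4)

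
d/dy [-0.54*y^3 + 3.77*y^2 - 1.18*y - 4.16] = -1.62*y^2 + 7.54*y - 1.18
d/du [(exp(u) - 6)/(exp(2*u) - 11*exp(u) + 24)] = (-(exp(u) - 6)*(2*exp(u) - 11) + exp(2*u) - 11*exp(u) + 24)*exp(u)/(exp(2*u) - 11*exp(u) + 24)^2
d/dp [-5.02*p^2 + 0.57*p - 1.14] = 0.57 - 10.04*p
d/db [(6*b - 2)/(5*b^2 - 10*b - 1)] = 2*(-15*b^2 + 10*b - 13)/(25*b^4 - 100*b^3 + 90*b^2 + 20*b + 1)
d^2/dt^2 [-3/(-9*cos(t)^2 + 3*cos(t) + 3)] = (36*sin(t)^4 - 31*sin(t)^2 + 41*cos(t)/4 - 9*cos(3*t)/4 - 13)/(3*sin(t)^2 + cos(t) - 2)^3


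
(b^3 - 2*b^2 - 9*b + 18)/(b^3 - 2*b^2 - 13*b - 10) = (-b^3 + 2*b^2 + 9*b - 18)/(-b^3 + 2*b^2 + 13*b + 10)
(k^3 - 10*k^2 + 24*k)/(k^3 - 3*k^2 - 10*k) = (-k^2 + 10*k - 24)/(-k^2 + 3*k + 10)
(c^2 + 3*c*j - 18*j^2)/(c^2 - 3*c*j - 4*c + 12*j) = (c + 6*j)/(c - 4)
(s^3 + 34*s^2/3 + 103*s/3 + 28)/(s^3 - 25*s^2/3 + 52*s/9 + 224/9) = 3*(s^2 + 10*s + 21)/(3*s^2 - 29*s + 56)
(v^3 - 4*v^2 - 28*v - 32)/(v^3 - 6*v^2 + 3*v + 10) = (v^3 - 4*v^2 - 28*v - 32)/(v^3 - 6*v^2 + 3*v + 10)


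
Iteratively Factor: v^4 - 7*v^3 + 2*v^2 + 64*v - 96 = (v - 4)*(v^3 - 3*v^2 - 10*v + 24) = (v - 4)^2*(v^2 + v - 6) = (v - 4)^2*(v - 2)*(v + 3)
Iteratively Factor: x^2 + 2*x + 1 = (x + 1)*(x + 1)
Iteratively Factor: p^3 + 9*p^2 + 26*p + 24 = (p + 2)*(p^2 + 7*p + 12) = (p + 2)*(p + 3)*(p + 4)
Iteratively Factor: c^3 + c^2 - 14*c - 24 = (c + 2)*(c^2 - c - 12) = (c - 4)*(c + 2)*(c + 3)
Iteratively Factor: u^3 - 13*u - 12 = (u + 3)*(u^2 - 3*u - 4) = (u + 1)*(u + 3)*(u - 4)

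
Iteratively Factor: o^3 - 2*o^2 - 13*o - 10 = (o + 2)*(o^2 - 4*o - 5) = (o - 5)*(o + 2)*(o + 1)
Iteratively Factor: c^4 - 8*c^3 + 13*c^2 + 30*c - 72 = (c - 4)*(c^3 - 4*c^2 - 3*c + 18) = (c - 4)*(c - 3)*(c^2 - c - 6) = (c - 4)*(c - 3)^2*(c + 2)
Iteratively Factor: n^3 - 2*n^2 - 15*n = (n + 3)*(n^2 - 5*n) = n*(n + 3)*(n - 5)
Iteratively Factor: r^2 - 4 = (r + 2)*(r - 2)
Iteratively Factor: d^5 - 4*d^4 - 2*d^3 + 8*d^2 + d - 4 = (d - 4)*(d^4 - 2*d^2 + 1) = (d - 4)*(d + 1)*(d^3 - d^2 - d + 1) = (d - 4)*(d - 1)*(d + 1)*(d^2 - 1) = (d - 4)*(d - 1)*(d + 1)^2*(d - 1)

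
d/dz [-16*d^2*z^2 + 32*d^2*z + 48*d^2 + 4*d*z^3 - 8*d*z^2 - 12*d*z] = 4*d*(-8*d*z + 8*d + 3*z^2 - 4*z - 3)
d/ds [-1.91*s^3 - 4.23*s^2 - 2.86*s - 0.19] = -5.73*s^2 - 8.46*s - 2.86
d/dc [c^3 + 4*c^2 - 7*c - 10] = 3*c^2 + 8*c - 7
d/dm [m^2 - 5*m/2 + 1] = 2*m - 5/2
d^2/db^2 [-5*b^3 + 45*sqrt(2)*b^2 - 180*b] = -30*b + 90*sqrt(2)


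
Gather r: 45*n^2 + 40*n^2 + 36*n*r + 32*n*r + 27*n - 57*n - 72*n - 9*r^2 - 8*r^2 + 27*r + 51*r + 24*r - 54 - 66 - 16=85*n^2 - 102*n - 17*r^2 + r*(68*n + 102) - 136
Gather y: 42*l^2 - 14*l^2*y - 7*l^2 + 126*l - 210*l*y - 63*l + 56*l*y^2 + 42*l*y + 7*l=35*l^2 + 56*l*y^2 + 70*l + y*(-14*l^2 - 168*l)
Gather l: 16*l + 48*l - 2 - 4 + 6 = 64*l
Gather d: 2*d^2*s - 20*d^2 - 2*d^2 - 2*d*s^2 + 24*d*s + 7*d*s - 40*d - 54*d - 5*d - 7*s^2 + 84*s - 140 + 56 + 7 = d^2*(2*s - 22) + d*(-2*s^2 + 31*s - 99) - 7*s^2 + 84*s - 77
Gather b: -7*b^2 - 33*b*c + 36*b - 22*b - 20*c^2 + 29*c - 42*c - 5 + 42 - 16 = -7*b^2 + b*(14 - 33*c) - 20*c^2 - 13*c + 21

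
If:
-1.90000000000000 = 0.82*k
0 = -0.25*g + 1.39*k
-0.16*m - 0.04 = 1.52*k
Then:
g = -12.88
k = -2.32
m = 21.76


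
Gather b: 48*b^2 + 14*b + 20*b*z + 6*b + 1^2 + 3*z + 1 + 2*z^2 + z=48*b^2 + b*(20*z + 20) + 2*z^2 + 4*z + 2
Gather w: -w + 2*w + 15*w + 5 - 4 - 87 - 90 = 16*w - 176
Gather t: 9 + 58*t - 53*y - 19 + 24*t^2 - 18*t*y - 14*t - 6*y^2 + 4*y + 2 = 24*t^2 + t*(44 - 18*y) - 6*y^2 - 49*y - 8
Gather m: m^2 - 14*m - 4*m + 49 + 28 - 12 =m^2 - 18*m + 65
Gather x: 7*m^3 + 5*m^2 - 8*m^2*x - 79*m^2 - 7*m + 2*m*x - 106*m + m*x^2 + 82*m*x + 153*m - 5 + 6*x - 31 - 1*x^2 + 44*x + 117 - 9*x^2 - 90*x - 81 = 7*m^3 - 74*m^2 + 40*m + x^2*(m - 10) + x*(-8*m^2 + 84*m - 40)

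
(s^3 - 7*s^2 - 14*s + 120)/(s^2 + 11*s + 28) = (s^2 - 11*s + 30)/(s + 7)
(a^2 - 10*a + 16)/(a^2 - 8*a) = (a - 2)/a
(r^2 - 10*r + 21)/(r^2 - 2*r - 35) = (r - 3)/(r + 5)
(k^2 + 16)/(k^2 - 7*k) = (k^2 + 16)/(k*(k - 7))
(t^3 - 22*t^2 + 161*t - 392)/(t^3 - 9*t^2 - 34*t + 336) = (t - 7)/(t + 6)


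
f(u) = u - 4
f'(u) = 1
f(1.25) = -2.75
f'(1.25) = 1.00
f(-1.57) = -5.57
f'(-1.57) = 1.00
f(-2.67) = -6.67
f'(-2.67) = 1.00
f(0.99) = -3.01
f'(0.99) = 1.00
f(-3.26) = -7.26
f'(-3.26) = 1.00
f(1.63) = -2.37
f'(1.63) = 1.00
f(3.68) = -0.32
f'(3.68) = 1.00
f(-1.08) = -5.08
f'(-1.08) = 1.00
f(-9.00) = -13.00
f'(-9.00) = 1.00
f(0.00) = -4.00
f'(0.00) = 1.00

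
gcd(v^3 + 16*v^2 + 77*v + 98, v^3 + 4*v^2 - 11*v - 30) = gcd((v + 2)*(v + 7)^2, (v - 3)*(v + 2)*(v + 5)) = v + 2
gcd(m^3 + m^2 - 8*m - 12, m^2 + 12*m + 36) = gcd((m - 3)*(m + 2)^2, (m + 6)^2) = 1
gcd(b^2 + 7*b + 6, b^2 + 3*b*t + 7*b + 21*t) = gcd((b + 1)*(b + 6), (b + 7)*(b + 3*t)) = 1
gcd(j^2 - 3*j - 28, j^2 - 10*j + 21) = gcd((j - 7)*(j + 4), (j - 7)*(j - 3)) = j - 7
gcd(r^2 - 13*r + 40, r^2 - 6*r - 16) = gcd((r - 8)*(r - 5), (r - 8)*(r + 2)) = r - 8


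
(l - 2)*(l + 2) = l^2 - 4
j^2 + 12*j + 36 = (j + 6)^2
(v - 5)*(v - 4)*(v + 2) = v^3 - 7*v^2 + 2*v + 40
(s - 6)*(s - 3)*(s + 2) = s^3 - 7*s^2 + 36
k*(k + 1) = k^2 + k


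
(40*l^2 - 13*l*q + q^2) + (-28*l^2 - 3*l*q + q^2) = 12*l^2 - 16*l*q + 2*q^2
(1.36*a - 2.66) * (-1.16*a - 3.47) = -1.5776*a^2 - 1.6336*a + 9.2302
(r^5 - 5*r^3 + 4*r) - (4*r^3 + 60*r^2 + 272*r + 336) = r^5 - 9*r^3 - 60*r^2 - 268*r - 336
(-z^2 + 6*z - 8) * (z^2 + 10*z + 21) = -z^4 - 4*z^3 + 31*z^2 + 46*z - 168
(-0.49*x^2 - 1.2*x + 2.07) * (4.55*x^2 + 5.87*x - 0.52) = -2.2295*x^4 - 8.3363*x^3 + 2.6293*x^2 + 12.7749*x - 1.0764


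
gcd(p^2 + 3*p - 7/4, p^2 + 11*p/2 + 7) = p + 7/2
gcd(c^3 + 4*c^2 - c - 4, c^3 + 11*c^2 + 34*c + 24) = c^2 + 5*c + 4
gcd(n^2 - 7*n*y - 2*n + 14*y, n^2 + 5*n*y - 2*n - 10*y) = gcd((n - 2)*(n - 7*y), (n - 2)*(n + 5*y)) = n - 2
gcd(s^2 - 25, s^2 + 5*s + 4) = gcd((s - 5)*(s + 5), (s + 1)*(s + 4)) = 1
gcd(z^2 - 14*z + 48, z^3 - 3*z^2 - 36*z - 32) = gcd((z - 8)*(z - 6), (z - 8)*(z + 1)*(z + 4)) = z - 8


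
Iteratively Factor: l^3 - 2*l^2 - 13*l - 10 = (l - 5)*(l^2 + 3*l + 2) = (l - 5)*(l + 2)*(l + 1)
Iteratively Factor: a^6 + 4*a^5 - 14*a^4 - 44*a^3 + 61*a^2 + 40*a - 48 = (a + 4)*(a^5 - 14*a^3 + 12*a^2 + 13*a - 12) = (a - 1)*(a + 4)*(a^4 + a^3 - 13*a^2 - a + 12) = (a - 3)*(a - 1)*(a + 4)*(a^3 + 4*a^2 - a - 4) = (a - 3)*(a - 1)*(a + 4)^2*(a^2 - 1) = (a - 3)*(a - 1)^2*(a + 4)^2*(a + 1)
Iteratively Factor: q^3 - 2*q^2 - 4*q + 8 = (q - 2)*(q^2 - 4) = (q - 2)^2*(q + 2)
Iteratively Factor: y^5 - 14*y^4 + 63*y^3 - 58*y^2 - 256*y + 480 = (y - 4)*(y^4 - 10*y^3 + 23*y^2 + 34*y - 120) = (y - 5)*(y - 4)*(y^3 - 5*y^2 - 2*y + 24) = (y - 5)*(y - 4)*(y - 3)*(y^2 - 2*y - 8) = (y - 5)*(y - 4)*(y - 3)*(y + 2)*(y - 4)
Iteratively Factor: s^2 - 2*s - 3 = (s + 1)*(s - 3)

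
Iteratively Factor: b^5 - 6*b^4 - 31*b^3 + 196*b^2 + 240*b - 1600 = (b - 5)*(b^4 - b^3 - 36*b^2 + 16*b + 320) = (b - 5)*(b + 4)*(b^3 - 5*b^2 - 16*b + 80) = (b - 5)*(b - 4)*(b + 4)*(b^2 - b - 20) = (b - 5)^2*(b - 4)*(b + 4)*(b + 4)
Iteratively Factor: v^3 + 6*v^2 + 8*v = (v + 4)*(v^2 + 2*v) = (v + 2)*(v + 4)*(v)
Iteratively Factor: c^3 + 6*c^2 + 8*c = (c + 4)*(c^2 + 2*c) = (c + 2)*(c + 4)*(c)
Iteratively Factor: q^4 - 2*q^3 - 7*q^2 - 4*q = (q)*(q^3 - 2*q^2 - 7*q - 4) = q*(q + 1)*(q^2 - 3*q - 4) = q*(q - 4)*(q + 1)*(q + 1)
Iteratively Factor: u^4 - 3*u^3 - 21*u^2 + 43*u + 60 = (u - 3)*(u^3 - 21*u - 20) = (u - 5)*(u - 3)*(u^2 + 5*u + 4) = (u - 5)*(u - 3)*(u + 1)*(u + 4)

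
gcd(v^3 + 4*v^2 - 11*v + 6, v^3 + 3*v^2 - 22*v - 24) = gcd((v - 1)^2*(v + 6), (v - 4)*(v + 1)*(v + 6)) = v + 6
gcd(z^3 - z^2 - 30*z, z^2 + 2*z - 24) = 1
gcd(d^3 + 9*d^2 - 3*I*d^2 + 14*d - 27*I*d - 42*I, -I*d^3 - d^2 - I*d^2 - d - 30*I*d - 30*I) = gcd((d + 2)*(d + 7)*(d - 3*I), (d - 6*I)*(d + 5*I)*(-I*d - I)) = 1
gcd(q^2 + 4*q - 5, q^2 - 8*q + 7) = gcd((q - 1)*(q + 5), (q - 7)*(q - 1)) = q - 1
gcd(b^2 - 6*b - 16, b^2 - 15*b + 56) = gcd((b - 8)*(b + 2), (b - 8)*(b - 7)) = b - 8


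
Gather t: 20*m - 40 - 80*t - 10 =20*m - 80*t - 50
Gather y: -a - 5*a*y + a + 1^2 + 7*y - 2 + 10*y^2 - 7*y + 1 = -5*a*y + 10*y^2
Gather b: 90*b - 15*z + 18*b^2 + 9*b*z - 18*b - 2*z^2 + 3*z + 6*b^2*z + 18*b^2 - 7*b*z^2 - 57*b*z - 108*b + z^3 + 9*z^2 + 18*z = b^2*(6*z + 36) + b*(-7*z^2 - 48*z - 36) + z^3 + 7*z^2 + 6*z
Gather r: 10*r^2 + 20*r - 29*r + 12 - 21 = 10*r^2 - 9*r - 9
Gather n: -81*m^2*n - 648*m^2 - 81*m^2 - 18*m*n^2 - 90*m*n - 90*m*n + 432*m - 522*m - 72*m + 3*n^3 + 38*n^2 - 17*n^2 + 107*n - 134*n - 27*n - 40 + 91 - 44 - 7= -729*m^2 - 162*m + 3*n^3 + n^2*(21 - 18*m) + n*(-81*m^2 - 180*m - 54)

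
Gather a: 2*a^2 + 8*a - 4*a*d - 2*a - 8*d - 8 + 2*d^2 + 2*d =2*a^2 + a*(6 - 4*d) + 2*d^2 - 6*d - 8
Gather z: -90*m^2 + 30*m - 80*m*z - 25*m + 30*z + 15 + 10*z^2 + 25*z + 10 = -90*m^2 + 5*m + 10*z^2 + z*(55 - 80*m) + 25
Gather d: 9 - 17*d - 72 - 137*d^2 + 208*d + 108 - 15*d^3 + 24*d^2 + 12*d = -15*d^3 - 113*d^2 + 203*d + 45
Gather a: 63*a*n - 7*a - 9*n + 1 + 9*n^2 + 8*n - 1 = a*(63*n - 7) + 9*n^2 - n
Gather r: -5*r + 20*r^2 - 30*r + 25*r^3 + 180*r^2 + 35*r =25*r^3 + 200*r^2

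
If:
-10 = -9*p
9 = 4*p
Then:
No Solution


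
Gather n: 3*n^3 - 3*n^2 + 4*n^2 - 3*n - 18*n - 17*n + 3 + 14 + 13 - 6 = 3*n^3 + n^2 - 38*n + 24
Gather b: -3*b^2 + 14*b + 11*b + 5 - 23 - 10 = -3*b^2 + 25*b - 28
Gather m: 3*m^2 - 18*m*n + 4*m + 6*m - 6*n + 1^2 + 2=3*m^2 + m*(10 - 18*n) - 6*n + 3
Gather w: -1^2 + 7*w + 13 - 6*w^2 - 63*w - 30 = -6*w^2 - 56*w - 18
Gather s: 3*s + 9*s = 12*s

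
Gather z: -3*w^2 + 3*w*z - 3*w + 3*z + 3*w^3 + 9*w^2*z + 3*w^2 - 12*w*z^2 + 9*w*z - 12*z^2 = 3*w^3 - 3*w + z^2*(-12*w - 12) + z*(9*w^2 + 12*w + 3)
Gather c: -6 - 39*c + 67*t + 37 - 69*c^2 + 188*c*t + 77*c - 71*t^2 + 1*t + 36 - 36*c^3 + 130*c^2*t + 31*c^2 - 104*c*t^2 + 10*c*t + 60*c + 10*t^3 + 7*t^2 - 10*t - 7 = -36*c^3 + c^2*(130*t - 38) + c*(-104*t^2 + 198*t + 98) + 10*t^3 - 64*t^2 + 58*t + 60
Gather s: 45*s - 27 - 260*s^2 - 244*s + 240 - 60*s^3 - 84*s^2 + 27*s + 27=-60*s^3 - 344*s^2 - 172*s + 240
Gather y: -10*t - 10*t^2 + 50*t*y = -10*t^2 + 50*t*y - 10*t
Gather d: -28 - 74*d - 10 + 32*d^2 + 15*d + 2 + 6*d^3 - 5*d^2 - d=6*d^3 + 27*d^2 - 60*d - 36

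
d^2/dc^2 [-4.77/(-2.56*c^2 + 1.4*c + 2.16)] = (62.521344*c^2 - 34.19136*c - 4.77*(5.12*c - 1.4)*(10.24*c - 2.8) - 52.752384)/(-2.56*c^2 + 1.4*c + 2.16)^3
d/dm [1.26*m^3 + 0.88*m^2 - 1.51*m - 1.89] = 3.78*m^2 + 1.76*m - 1.51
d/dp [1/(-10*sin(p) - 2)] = 5*cos(p)/(2*(5*sin(p) + 1)^2)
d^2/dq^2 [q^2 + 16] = 2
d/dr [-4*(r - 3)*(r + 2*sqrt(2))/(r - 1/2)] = 8*(-2*r^2 + 2*r - 10*sqrt(2) - 3)/(4*r^2 - 4*r + 1)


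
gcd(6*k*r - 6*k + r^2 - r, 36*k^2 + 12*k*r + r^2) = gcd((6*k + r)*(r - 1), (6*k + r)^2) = 6*k + r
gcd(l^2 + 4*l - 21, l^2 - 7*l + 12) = l - 3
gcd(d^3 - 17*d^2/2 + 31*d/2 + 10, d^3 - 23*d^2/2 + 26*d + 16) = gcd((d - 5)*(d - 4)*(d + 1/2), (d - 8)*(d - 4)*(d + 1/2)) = d^2 - 7*d/2 - 2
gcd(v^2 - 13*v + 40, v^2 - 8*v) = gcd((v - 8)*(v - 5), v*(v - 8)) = v - 8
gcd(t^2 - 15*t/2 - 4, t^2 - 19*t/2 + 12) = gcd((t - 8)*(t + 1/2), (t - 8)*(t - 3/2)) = t - 8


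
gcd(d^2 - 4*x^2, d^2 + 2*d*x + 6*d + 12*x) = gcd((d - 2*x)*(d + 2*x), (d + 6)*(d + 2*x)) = d + 2*x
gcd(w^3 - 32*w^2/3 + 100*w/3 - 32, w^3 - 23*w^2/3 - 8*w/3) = 1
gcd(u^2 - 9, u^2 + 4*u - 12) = 1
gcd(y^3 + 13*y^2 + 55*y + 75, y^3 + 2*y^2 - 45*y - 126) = y + 3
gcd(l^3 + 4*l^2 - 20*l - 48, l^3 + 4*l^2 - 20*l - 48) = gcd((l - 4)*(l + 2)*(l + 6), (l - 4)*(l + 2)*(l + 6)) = l^3 + 4*l^2 - 20*l - 48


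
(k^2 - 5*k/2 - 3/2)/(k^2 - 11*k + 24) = (k + 1/2)/(k - 8)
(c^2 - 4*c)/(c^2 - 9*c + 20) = c/(c - 5)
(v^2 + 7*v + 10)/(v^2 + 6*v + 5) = (v + 2)/(v + 1)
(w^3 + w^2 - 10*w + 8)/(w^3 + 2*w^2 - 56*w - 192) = (w^2 - 3*w + 2)/(w^2 - 2*w - 48)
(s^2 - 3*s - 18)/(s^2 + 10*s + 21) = (s - 6)/(s + 7)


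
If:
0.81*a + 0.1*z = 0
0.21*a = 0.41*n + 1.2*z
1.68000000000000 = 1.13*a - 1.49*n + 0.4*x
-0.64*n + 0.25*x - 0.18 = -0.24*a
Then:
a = -0.13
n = -3.20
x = -7.34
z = 1.07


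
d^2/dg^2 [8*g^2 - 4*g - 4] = 16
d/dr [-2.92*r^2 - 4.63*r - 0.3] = -5.84*r - 4.63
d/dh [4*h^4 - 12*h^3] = h^2*(16*h - 36)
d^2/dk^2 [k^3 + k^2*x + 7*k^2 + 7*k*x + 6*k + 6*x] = 6*k + 2*x + 14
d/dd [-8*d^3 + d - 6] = 1 - 24*d^2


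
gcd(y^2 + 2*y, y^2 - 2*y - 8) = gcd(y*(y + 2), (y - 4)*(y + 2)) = y + 2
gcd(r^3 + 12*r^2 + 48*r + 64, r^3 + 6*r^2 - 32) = r^2 + 8*r + 16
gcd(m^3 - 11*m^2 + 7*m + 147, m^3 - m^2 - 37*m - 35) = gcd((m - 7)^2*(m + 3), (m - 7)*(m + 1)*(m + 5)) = m - 7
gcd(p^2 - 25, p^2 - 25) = p^2 - 25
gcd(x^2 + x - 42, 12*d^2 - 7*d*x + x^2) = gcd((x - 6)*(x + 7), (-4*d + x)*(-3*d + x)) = 1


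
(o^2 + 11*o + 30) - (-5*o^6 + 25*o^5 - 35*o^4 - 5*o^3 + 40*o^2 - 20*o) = 5*o^6 - 25*o^5 + 35*o^4 + 5*o^3 - 39*o^2 + 31*o + 30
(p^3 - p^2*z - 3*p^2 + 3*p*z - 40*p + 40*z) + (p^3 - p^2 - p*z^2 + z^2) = 2*p^3 - p^2*z - 4*p^2 - p*z^2 + 3*p*z - 40*p + z^2 + 40*z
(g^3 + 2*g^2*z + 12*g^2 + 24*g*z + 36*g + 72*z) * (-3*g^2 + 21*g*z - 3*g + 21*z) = -3*g^5 + 15*g^4*z - 39*g^4 + 42*g^3*z^2 + 195*g^3*z - 144*g^3 + 546*g^2*z^2 + 720*g^2*z - 108*g^2 + 2016*g*z^2 + 540*g*z + 1512*z^2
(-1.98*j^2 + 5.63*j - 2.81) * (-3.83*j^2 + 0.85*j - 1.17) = 7.5834*j^4 - 23.2459*j^3 + 17.8644*j^2 - 8.9756*j + 3.2877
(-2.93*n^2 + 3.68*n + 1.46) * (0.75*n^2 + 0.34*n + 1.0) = -2.1975*n^4 + 1.7638*n^3 - 0.5838*n^2 + 4.1764*n + 1.46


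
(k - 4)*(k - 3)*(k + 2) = k^3 - 5*k^2 - 2*k + 24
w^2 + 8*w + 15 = (w + 3)*(w + 5)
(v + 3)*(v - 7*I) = v^2 + 3*v - 7*I*v - 21*I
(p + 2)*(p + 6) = p^2 + 8*p + 12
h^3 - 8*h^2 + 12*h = h*(h - 6)*(h - 2)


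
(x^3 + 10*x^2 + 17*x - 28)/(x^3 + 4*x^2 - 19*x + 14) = (x + 4)/(x - 2)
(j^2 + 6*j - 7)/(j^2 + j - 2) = (j + 7)/(j + 2)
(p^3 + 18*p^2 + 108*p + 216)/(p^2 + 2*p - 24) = (p^2 + 12*p + 36)/(p - 4)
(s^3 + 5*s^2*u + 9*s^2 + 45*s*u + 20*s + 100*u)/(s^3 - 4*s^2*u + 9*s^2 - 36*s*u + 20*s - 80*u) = (s + 5*u)/(s - 4*u)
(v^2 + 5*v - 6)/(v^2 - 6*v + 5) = (v + 6)/(v - 5)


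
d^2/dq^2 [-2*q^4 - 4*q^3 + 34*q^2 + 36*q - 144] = -24*q^2 - 24*q + 68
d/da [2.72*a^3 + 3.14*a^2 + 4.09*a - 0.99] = 8.16*a^2 + 6.28*a + 4.09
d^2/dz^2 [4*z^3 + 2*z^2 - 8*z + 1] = 24*z + 4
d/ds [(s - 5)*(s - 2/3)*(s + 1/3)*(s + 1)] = 4*s^3 - 13*s^2 - 70*s/9 + 23/9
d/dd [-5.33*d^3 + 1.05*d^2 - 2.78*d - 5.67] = -15.99*d^2 + 2.1*d - 2.78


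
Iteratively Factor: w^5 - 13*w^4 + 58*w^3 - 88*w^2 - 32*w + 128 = (w - 4)*(w^4 - 9*w^3 + 22*w^2 - 32) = (w - 4)*(w - 2)*(w^3 - 7*w^2 + 8*w + 16) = (w - 4)*(w - 2)*(w + 1)*(w^2 - 8*w + 16) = (w - 4)^2*(w - 2)*(w + 1)*(w - 4)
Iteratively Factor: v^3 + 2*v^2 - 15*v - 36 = (v - 4)*(v^2 + 6*v + 9) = (v - 4)*(v + 3)*(v + 3)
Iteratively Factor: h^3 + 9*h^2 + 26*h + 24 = (h + 4)*(h^2 + 5*h + 6) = (h + 3)*(h + 4)*(h + 2)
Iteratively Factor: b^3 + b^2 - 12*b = (b - 3)*(b^2 + 4*b) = b*(b - 3)*(b + 4)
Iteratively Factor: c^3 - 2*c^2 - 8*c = (c + 2)*(c^2 - 4*c) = c*(c + 2)*(c - 4)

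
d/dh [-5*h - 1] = -5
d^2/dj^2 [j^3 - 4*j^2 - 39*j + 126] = 6*j - 8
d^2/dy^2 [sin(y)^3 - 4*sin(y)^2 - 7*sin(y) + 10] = -9*sin(y)^3 + 16*sin(y)^2 + 13*sin(y) - 8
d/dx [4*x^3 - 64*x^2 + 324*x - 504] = 12*x^2 - 128*x + 324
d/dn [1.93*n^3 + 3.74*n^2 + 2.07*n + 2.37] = 5.79*n^2 + 7.48*n + 2.07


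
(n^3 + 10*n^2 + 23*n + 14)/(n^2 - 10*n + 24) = (n^3 + 10*n^2 + 23*n + 14)/(n^2 - 10*n + 24)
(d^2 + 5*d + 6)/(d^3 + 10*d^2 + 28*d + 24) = (d + 3)/(d^2 + 8*d + 12)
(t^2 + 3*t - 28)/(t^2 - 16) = (t + 7)/(t + 4)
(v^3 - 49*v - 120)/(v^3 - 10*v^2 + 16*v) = (v^2 + 8*v + 15)/(v*(v - 2))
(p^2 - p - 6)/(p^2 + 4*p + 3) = (p^2 - p - 6)/(p^2 + 4*p + 3)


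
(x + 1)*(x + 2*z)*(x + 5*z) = x^3 + 7*x^2*z + x^2 + 10*x*z^2 + 7*x*z + 10*z^2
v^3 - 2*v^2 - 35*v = v*(v - 7)*(v + 5)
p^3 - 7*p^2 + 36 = (p - 6)*(p - 3)*(p + 2)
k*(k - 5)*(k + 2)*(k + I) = k^4 - 3*k^3 + I*k^3 - 10*k^2 - 3*I*k^2 - 10*I*k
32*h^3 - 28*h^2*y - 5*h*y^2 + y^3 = (-8*h + y)*(-h + y)*(4*h + y)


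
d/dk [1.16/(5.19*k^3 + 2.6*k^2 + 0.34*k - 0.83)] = (-18.0612*k^2 - 6.032*k - 0.3944)/(5.19*k^3 + 2.6*k^2 + 0.34*k - 0.83)^2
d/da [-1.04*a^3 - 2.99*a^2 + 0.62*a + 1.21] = -3.12*a^2 - 5.98*a + 0.62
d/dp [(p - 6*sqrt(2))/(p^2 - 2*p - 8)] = (p^2 - 2*p - 2*(p - 1)*(p - 6*sqrt(2)) - 8)/(-p^2 + 2*p + 8)^2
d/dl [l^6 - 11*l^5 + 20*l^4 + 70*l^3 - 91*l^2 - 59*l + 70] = 6*l^5 - 55*l^4 + 80*l^3 + 210*l^2 - 182*l - 59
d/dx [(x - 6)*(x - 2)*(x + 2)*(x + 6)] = 4*x*(x^2 - 20)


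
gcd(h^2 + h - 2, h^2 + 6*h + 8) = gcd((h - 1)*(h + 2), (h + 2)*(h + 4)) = h + 2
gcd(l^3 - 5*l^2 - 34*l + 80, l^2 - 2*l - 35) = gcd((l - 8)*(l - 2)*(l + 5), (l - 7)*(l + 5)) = l + 5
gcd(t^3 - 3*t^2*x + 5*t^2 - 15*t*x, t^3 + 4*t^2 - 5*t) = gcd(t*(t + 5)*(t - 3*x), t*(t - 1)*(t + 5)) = t^2 + 5*t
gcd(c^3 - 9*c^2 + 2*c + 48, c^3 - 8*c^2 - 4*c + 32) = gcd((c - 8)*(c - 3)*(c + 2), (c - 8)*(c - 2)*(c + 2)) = c^2 - 6*c - 16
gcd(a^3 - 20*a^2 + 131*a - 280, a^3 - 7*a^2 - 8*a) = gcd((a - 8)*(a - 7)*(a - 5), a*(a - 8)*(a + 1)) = a - 8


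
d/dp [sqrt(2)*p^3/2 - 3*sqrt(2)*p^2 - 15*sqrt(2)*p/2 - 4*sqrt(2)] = 3*sqrt(2)*(p^2 - 4*p - 5)/2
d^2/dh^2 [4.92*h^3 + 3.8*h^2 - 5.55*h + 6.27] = 29.52*h + 7.6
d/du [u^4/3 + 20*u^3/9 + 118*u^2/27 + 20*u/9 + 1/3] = 4*u^3/3 + 20*u^2/3 + 236*u/27 + 20/9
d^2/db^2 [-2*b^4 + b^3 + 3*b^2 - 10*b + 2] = -24*b^2 + 6*b + 6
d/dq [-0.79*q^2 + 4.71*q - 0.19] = 4.71 - 1.58*q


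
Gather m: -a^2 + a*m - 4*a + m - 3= -a^2 - 4*a + m*(a + 1) - 3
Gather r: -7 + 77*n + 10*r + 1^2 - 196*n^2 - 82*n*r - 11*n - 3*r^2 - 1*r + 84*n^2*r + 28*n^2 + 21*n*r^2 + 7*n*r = -168*n^2 + 66*n + r^2*(21*n - 3) + r*(84*n^2 - 75*n + 9) - 6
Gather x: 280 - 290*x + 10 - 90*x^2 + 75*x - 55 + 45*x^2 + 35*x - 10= -45*x^2 - 180*x + 225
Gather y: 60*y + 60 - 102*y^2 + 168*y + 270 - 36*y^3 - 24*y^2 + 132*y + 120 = -36*y^3 - 126*y^2 + 360*y + 450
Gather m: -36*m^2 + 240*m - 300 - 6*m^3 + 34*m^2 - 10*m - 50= -6*m^3 - 2*m^2 + 230*m - 350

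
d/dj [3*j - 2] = 3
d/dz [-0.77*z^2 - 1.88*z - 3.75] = -1.54*z - 1.88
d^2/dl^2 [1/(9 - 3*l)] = -2/(3*(l - 3)^3)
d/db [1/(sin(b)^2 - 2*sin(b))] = 2*(1 - sin(b))*cos(b)/((sin(b) - 2)^2*sin(b)^2)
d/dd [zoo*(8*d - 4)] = zoo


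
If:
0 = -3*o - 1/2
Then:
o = -1/6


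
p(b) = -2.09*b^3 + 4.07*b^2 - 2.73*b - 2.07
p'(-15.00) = -1535.58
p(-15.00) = 8008.38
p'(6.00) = -179.61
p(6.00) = -323.37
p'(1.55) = -5.18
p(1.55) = -4.31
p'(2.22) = -15.56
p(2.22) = -10.94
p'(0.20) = -1.35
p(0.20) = -2.47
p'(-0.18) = -4.40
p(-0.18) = -1.43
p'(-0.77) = -12.72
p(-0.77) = 3.40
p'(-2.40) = -58.38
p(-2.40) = 56.82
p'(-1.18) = -21.07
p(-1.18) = 10.25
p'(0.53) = -0.18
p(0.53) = -2.68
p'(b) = -6.27*b^2 + 8.14*b - 2.73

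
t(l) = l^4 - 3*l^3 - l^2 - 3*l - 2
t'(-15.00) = -15498.00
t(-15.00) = 60568.00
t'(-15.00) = -15498.00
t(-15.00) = 60568.00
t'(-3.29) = -236.28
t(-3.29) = 221.04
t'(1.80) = -12.43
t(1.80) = -17.64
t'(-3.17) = -214.52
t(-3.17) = 194.01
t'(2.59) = 0.94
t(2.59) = -23.60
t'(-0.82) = -9.62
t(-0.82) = 1.89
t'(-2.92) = -173.49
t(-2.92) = 145.62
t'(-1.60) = -39.22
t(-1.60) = 19.08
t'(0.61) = -6.66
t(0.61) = -4.74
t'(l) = 4*l^3 - 9*l^2 - 2*l - 3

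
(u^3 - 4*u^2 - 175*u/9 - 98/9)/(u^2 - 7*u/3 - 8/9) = (-9*u^3 + 36*u^2 + 175*u + 98)/(-9*u^2 + 21*u + 8)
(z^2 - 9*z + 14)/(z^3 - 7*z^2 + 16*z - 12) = (z - 7)/(z^2 - 5*z + 6)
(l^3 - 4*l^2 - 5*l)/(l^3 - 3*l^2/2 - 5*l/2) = 2*(l - 5)/(2*l - 5)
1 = 1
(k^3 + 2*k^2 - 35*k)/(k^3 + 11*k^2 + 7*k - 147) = k*(k - 5)/(k^2 + 4*k - 21)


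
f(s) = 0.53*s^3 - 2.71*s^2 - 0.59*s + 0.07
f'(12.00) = 163.33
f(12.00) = 518.59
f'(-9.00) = 176.98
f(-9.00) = -600.50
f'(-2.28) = 20.03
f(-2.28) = -18.95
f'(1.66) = -5.21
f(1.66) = -5.95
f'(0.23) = -1.75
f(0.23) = -0.20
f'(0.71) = -3.64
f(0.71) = -1.53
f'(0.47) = -2.79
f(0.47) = -0.75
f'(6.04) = 24.68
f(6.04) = 14.43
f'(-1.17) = 7.93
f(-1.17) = -3.80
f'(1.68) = -5.21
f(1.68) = -6.06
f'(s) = 1.59*s^2 - 5.42*s - 0.59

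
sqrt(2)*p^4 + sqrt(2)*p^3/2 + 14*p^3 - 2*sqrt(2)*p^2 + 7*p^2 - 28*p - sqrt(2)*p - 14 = (p - sqrt(2))*(p + sqrt(2))*(p + 7*sqrt(2))*(sqrt(2)*p + sqrt(2)/2)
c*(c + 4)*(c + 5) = c^3 + 9*c^2 + 20*c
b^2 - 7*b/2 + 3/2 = (b - 3)*(b - 1/2)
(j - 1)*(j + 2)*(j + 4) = j^3 + 5*j^2 + 2*j - 8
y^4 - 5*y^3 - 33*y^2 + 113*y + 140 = (y - 7)*(y - 4)*(y + 1)*(y + 5)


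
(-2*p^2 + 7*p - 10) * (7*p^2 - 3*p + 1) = -14*p^4 + 55*p^3 - 93*p^2 + 37*p - 10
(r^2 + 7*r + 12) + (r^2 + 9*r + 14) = 2*r^2 + 16*r + 26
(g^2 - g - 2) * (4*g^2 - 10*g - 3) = 4*g^4 - 14*g^3 - g^2 + 23*g + 6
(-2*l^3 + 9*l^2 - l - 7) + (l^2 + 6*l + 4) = -2*l^3 + 10*l^2 + 5*l - 3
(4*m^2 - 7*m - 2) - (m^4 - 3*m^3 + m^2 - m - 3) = -m^4 + 3*m^3 + 3*m^2 - 6*m + 1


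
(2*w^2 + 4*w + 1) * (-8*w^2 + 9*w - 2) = -16*w^4 - 14*w^3 + 24*w^2 + w - 2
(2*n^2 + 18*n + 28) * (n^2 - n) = 2*n^4 + 16*n^3 + 10*n^2 - 28*n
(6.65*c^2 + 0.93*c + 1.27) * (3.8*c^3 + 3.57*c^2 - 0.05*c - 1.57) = 25.27*c^5 + 27.2745*c^4 + 7.8136*c^3 - 5.9531*c^2 - 1.5236*c - 1.9939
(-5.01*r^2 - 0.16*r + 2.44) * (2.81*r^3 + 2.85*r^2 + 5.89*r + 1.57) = -14.0781*r^5 - 14.7281*r^4 - 23.1085*r^3 - 1.8541*r^2 + 14.1204*r + 3.8308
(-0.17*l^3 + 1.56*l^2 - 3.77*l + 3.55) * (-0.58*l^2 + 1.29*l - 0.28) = 0.0986*l^5 - 1.1241*l^4 + 4.2466*l^3 - 7.3591*l^2 + 5.6351*l - 0.994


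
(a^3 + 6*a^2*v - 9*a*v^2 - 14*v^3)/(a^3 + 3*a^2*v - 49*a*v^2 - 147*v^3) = (-a^2 + a*v + 2*v^2)/(-a^2 + 4*a*v + 21*v^2)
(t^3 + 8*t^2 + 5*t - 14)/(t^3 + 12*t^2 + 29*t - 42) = (t + 2)/(t + 6)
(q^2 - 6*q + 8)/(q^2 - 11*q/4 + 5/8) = 8*(q^2 - 6*q + 8)/(8*q^2 - 22*q + 5)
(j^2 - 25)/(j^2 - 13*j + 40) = (j + 5)/(j - 8)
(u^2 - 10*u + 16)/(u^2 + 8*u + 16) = (u^2 - 10*u + 16)/(u^2 + 8*u + 16)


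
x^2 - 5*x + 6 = (x - 3)*(x - 2)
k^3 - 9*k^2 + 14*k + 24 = (k - 6)*(k - 4)*(k + 1)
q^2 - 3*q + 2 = (q - 2)*(q - 1)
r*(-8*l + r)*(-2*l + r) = 16*l^2*r - 10*l*r^2 + r^3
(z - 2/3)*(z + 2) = z^2 + 4*z/3 - 4/3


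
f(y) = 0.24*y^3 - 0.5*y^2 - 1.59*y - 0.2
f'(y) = 0.72*y^2 - 1.0*y - 1.59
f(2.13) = -3.54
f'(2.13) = -0.45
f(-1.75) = -0.24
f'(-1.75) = 2.36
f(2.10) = -3.52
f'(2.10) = -0.51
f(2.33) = -3.58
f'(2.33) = -0.01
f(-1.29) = 0.50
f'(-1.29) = 0.90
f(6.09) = 25.78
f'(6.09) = 19.02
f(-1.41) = 0.38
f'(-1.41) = 1.25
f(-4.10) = -18.63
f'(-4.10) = 14.61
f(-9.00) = -201.35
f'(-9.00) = 65.73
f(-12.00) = -467.84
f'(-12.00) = 114.09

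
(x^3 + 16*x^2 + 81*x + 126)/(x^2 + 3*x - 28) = (x^2 + 9*x + 18)/(x - 4)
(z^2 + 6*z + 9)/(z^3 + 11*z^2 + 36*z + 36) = (z + 3)/(z^2 + 8*z + 12)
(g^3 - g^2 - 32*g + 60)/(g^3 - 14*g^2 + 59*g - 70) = (g + 6)/(g - 7)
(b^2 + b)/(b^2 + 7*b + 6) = b/(b + 6)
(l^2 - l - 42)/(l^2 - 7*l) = (l + 6)/l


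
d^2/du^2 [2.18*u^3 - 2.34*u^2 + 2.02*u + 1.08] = 13.08*u - 4.68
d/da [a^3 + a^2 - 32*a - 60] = 3*a^2 + 2*a - 32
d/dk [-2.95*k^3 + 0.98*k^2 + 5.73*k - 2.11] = -8.85*k^2 + 1.96*k + 5.73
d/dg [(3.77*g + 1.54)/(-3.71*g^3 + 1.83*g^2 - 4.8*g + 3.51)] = (27.9734*g^3 + 10.2411*g^2 - 5.6364*g + 20.6247)/(13.7641*g^6 - 13.5786*g^5 + 38.9649*g^4 - 43.6122*g^3 + 35.8866*g^2 - 33.696*g + 12.3201)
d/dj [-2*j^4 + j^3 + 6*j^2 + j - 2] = -8*j^3 + 3*j^2 + 12*j + 1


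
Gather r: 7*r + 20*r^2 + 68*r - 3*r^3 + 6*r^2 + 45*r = -3*r^3 + 26*r^2 + 120*r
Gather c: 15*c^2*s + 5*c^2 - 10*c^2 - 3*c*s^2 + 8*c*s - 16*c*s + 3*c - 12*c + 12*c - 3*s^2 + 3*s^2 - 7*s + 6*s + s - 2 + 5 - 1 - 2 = c^2*(15*s - 5) + c*(-3*s^2 - 8*s + 3)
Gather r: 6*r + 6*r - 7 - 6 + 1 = 12*r - 12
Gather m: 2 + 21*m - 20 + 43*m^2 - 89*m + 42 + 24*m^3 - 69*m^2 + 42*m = 24*m^3 - 26*m^2 - 26*m + 24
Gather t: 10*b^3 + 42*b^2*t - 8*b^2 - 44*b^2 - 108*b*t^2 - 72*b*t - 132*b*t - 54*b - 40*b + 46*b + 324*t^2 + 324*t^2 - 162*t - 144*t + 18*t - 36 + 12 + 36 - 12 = 10*b^3 - 52*b^2 - 48*b + t^2*(648 - 108*b) + t*(42*b^2 - 204*b - 288)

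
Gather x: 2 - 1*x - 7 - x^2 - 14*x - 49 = -x^2 - 15*x - 54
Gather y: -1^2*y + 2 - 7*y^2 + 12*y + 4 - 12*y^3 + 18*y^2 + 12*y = -12*y^3 + 11*y^2 + 23*y + 6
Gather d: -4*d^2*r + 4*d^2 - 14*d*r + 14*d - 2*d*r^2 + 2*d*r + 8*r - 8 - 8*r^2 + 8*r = d^2*(4 - 4*r) + d*(-2*r^2 - 12*r + 14) - 8*r^2 + 16*r - 8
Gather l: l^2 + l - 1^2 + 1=l^2 + l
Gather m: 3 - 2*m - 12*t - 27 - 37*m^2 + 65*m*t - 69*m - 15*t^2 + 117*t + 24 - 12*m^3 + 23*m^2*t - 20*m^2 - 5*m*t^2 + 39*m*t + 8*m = -12*m^3 + m^2*(23*t - 57) + m*(-5*t^2 + 104*t - 63) - 15*t^2 + 105*t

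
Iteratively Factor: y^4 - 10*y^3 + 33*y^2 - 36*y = (y - 4)*(y^3 - 6*y^2 + 9*y) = (y - 4)*(y - 3)*(y^2 - 3*y) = (y - 4)*(y - 3)^2*(y)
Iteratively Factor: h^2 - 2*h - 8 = (h - 4)*(h + 2)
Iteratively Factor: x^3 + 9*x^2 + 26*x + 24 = (x + 3)*(x^2 + 6*x + 8) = (x + 2)*(x + 3)*(x + 4)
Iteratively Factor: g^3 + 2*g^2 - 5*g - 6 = (g - 2)*(g^2 + 4*g + 3) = (g - 2)*(g + 3)*(g + 1)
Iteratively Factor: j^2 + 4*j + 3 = (j + 1)*(j + 3)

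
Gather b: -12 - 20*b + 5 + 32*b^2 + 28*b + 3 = 32*b^2 + 8*b - 4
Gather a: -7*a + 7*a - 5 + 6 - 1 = 0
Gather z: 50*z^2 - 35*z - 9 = 50*z^2 - 35*z - 9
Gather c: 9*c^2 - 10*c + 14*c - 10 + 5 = 9*c^2 + 4*c - 5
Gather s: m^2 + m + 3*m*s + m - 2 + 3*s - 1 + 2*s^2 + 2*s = m^2 + 2*m + 2*s^2 + s*(3*m + 5) - 3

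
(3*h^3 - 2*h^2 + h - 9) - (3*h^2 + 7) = 3*h^3 - 5*h^2 + h - 16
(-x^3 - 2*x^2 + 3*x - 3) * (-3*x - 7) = 3*x^4 + 13*x^3 + 5*x^2 - 12*x + 21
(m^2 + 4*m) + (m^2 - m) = 2*m^2 + 3*m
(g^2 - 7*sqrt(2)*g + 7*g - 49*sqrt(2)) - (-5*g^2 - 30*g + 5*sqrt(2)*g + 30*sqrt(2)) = 6*g^2 - 12*sqrt(2)*g + 37*g - 79*sqrt(2)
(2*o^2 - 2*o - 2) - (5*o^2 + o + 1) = -3*o^2 - 3*o - 3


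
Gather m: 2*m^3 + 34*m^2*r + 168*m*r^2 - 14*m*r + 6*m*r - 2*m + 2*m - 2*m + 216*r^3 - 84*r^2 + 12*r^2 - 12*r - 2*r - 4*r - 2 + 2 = 2*m^3 + 34*m^2*r + m*(168*r^2 - 8*r - 2) + 216*r^3 - 72*r^2 - 18*r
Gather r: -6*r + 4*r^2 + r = 4*r^2 - 5*r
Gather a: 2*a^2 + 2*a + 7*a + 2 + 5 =2*a^2 + 9*a + 7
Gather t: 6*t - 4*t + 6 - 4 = 2*t + 2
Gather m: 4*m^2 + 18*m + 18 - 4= 4*m^2 + 18*m + 14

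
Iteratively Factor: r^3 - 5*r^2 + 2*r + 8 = (r - 4)*(r^2 - r - 2) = (r - 4)*(r - 2)*(r + 1)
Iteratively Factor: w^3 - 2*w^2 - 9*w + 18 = (w - 3)*(w^2 + w - 6) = (w - 3)*(w + 3)*(w - 2)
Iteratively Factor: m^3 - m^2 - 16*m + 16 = (m + 4)*(m^2 - 5*m + 4) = (m - 4)*(m + 4)*(m - 1)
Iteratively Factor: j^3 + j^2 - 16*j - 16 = (j - 4)*(j^2 + 5*j + 4) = (j - 4)*(j + 4)*(j + 1)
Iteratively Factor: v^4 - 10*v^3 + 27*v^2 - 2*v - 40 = (v - 4)*(v^3 - 6*v^2 + 3*v + 10) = (v - 5)*(v - 4)*(v^2 - v - 2) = (v - 5)*(v - 4)*(v + 1)*(v - 2)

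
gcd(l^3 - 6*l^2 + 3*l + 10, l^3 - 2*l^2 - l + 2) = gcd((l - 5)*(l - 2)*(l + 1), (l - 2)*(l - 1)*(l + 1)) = l^2 - l - 2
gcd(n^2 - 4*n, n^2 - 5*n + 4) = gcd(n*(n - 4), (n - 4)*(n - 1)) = n - 4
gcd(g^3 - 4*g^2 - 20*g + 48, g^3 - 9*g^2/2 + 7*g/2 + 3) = g - 2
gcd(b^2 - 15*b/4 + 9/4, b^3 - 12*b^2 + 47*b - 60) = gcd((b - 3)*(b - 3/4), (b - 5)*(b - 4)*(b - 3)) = b - 3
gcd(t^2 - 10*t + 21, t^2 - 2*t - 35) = t - 7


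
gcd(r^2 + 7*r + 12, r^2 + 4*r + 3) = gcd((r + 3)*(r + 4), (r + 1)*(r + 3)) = r + 3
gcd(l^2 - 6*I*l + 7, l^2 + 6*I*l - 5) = l + I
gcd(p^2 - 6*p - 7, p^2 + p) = p + 1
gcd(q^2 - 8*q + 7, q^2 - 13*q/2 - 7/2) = q - 7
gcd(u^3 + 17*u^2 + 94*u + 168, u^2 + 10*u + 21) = u + 7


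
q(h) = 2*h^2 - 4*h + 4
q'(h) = 4*h - 4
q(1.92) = 3.69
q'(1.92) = 3.68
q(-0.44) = 6.15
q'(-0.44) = -5.76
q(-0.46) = 6.26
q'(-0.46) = -5.84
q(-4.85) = 70.44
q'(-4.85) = -23.40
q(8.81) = 123.99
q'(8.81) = 31.24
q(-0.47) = 6.32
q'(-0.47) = -5.88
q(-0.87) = 8.99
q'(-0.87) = -7.48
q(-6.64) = 118.74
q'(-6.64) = -30.56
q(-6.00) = 100.00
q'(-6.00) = -28.00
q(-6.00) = 100.00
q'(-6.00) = -28.00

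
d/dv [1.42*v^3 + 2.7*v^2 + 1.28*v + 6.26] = 4.26*v^2 + 5.4*v + 1.28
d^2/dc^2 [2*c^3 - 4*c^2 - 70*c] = 12*c - 8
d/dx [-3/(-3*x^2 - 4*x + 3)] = 6*(-3*x - 2)/(3*x^2 + 4*x - 3)^2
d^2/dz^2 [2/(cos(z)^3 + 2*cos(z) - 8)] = 16*(-9*(1 - cos(2*z))^3 + 38*(1 - cos(2*z))^2 + 176*cos(z) + 12*cos(2*z) + 144*cos(3*z) - 132)/(-11*cos(z) - cos(3*z) + 32)^3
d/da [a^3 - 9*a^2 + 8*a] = 3*a^2 - 18*a + 8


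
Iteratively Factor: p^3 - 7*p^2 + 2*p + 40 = (p + 2)*(p^2 - 9*p + 20) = (p - 4)*(p + 2)*(p - 5)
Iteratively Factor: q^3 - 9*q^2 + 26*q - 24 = (q - 3)*(q^2 - 6*q + 8) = (q - 4)*(q - 3)*(q - 2)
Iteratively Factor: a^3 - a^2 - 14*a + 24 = (a + 4)*(a^2 - 5*a + 6) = (a - 2)*(a + 4)*(a - 3)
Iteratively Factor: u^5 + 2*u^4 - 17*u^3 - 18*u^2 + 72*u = (u - 3)*(u^4 + 5*u^3 - 2*u^2 - 24*u) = (u - 3)*(u + 4)*(u^3 + u^2 - 6*u) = (u - 3)*(u - 2)*(u + 4)*(u^2 + 3*u) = u*(u - 3)*(u - 2)*(u + 4)*(u + 3)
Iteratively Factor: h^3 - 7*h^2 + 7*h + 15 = (h - 3)*(h^2 - 4*h - 5) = (h - 5)*(h - 3)*(h + 1)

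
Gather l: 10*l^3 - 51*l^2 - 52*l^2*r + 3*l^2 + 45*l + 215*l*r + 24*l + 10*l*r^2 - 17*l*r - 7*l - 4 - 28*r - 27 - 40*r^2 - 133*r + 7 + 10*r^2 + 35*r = 10*l^3 + l^2*(-52*r - 48) + l*(10*r^2 + 198*r + 62) - 30*r^2 - 126*r - 24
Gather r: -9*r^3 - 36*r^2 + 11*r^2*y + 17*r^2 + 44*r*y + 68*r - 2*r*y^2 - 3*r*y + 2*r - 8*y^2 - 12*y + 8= -9*r^3 + r^2*(11*y - 19) + r*(-2*y^2 + 41*y + 70) - 8*y^2 - 12*y + 8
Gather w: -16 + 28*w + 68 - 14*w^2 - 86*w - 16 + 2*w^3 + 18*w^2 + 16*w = 2*w^3 + 4*w^2 - 42*w + 36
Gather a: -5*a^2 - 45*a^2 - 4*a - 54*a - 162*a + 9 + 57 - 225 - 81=-50*a^2 - 220*a - 240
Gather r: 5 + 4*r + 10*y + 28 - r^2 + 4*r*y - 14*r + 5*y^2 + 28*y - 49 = -r^2 + r*(4*y - 10) + 5*y^2 + 38*y - 16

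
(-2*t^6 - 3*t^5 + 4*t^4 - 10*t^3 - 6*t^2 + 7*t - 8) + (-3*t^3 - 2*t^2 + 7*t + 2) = -2*t^6 - 3*t^5 + 4*t^4 - 13*t^3 - 8*t^2 + 14*t - 6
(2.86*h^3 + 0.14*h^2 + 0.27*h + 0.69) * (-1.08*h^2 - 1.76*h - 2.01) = -3.0888*h^5 - 5.1848*h^4 - 6.2866*h^3 - 1.5018*h^2 - 1.7571*h - 1.3869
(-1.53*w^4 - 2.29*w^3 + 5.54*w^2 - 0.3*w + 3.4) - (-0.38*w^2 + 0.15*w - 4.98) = -1.53*w^4 - 2.29*w^3 + 5.92*w^2 - 0.45*w + 8.38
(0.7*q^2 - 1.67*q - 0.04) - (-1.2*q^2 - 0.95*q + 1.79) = 1.9*q^2 - 0.72*q - 1.83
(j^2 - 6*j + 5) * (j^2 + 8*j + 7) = j^4 + 2*j^3 - 36*j^2 - 2*j + 35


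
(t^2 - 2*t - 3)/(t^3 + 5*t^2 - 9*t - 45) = (t + 1)/(t^2 + 8*t + 15)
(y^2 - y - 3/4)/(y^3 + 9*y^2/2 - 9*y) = (y + 1/2)/(y*(y + 6))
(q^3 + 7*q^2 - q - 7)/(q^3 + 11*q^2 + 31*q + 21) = (q - 1)/(q + 3)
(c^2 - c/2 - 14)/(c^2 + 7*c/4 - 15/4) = 2*(2*c^2 - c - 28)/(4*c^2 + 7*c - 15)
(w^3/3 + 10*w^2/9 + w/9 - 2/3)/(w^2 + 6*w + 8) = (3*w^3 + 10*w^2 + w - 6)/(9*(w^2 + 6*w + 8))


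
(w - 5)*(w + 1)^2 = w^3 - 3*w^2 - 9*w - 5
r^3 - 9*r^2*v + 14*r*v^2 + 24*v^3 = (r - 6*v)*(r - 4*v)*(r + v)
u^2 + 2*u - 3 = (u - 1)*(u + 3)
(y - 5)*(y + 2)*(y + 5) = y^3 + 2*y^2 - 25*y - 50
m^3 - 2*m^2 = m^2*(m - 2)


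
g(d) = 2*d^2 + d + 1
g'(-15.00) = -59.00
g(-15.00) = 436.00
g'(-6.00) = -23.00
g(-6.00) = 67.00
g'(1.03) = 5.12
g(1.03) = 4.15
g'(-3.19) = -11.76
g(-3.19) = 18.16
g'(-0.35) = -0.40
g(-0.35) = 0.90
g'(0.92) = 4.68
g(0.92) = 3.61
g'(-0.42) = -0.68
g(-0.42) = 0.93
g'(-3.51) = -13.04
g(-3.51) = 22.13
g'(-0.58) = -1.32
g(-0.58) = 1.09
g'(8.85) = 36.40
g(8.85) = 166.50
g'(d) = 4*d + 1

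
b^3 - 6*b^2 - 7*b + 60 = (b - 5)*(b - 4)*(b + 3)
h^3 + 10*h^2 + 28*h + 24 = (h + 2)^2*(h + 6)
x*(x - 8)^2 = x^3 - 16*x^2 + 64*x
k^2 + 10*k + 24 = (k + 4)*(k + 6)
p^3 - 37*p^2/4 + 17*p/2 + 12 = (p - 8)*(p - 2)*(p + 3/4)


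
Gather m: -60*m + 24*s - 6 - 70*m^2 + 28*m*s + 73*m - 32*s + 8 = -70*m^2 + m*(28*s + 13) - 8*s + 2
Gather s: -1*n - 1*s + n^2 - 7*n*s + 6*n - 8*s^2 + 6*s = n^2 + 5*n - 8*s^2 + s*(5 - 7*n)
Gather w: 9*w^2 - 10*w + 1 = 9*w^2 - 10*w + 1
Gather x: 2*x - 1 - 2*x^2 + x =-2*x^2 + 3*x - 1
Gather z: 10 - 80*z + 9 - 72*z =19 - 152*z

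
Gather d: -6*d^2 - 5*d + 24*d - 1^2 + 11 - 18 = -6*d^2 + 19*d - 8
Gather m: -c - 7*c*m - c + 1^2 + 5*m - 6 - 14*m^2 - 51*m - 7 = -2*c - 14*m^2 + m*(-7*c - 46) - 12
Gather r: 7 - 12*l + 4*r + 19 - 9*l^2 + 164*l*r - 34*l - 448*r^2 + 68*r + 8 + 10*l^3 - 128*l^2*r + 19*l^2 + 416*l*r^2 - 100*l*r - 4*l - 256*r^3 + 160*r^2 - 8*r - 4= 10*l^3 + 10*l^2 - 50*l - 256*r^3 + r^2*(416*l - 288) + r*(-128*l^2 + 64*l + 64) + 30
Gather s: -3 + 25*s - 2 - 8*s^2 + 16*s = -8*s^2 + 41*s - 5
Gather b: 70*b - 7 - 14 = 70*b - 21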